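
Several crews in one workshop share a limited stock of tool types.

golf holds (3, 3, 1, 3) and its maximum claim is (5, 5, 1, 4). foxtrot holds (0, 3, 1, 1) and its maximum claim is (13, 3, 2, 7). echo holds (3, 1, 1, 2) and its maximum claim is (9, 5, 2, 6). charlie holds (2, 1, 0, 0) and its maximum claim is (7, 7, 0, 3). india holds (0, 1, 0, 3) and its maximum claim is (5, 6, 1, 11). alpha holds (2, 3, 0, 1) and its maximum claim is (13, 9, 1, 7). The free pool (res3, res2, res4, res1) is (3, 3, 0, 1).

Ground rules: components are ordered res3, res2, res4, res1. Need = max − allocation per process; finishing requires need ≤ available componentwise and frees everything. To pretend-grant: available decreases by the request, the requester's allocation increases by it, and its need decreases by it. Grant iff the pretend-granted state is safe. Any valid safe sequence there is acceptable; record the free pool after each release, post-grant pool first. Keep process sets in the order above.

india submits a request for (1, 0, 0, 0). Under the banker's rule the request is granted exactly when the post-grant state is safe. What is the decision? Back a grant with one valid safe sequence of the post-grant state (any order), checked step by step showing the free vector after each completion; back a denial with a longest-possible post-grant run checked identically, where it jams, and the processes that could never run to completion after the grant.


DENY — the pretend-granted state is unsafe.
Key observation: after golf, charlie, echo the pool peaks at (10, 8, 2, 6), and each blocked process is short somewhere: foxtrot on res3; india on res1; alpha on res3.
On the post-grant state, golf, charlie, echo is a maximal run — nothing extends it. Step-by-step check:
  pool = (2, 3, 0, 1)
  run golf (needs (2, 2, 0, 1), free (2, 3, 0, 1)); after release of (3, 3, 1, 3) the pool is (5, 6, 1, 4)
  run charlie (needs (5, 6, 0, 3), free (5, 6, 1, 4)); after release of (2, 1, 0, 0) the pool is (7, 7, 1, 4)
  run echo (needs (6, 4, 1, 4), free (7, 7, 1, 4)); after release of (3, 1, 1, 2) the pool is (10, 8, 2, 6)
  blocked: foxtrot wants (13, 0, 1, 6), pool (10, 8, 2, 6) — not enough res3
  blocked: india wants (4, 5, 1, 8), pool (10, 8, 2, 6) — not enough res1
  blocked: alpha wants (11, 6, 1, 6), pool (10, 8, 2, 6) — not enough res3
Processes that could never finish after the grant: foxtrot, india and alpha.


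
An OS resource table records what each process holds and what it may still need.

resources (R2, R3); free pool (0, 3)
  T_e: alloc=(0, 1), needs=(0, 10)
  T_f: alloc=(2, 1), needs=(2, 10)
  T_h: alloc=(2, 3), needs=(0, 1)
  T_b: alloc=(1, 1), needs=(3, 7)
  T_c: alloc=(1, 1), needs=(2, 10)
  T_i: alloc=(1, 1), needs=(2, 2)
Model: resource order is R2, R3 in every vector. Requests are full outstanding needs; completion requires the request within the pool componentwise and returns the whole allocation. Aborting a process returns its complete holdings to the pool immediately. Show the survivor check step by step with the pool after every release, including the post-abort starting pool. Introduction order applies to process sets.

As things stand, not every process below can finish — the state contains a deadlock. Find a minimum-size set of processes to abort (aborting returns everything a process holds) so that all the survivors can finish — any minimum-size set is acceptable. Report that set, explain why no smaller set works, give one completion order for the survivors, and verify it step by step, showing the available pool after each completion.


Abort T_e and T_f.
Key observation: no ordering could ever have run T_c before the abort of T_e and T_f; with (2, 2) back in the pool it fits at step 4.
No one abort is enough; case by case: T_e alone leaves T_f blocked (short on R3); T_f alone leaves T_e blocked (short on R3); T_h alone leaves T_e blocked (short on R3); T_b alone leaves T_e blocked (short on R3); T_c alone leaves T_e blocked (short on R3); T_i alone leaves T_e blocked (short on R3).
One survivor order: T_h, T_i, T_b, T_c. Check, step by step (post-abort pool first):
  pool = (2, 5)
  T_h: need (0, 1) fits (2, 5); releases (2, 3), pool now (4, 8)
  T_i: need (2, 2) fits (4, 8); releases (1, 1), pool now (5, 9)
  T_b: need (3, 7) fits (5, 9); releases (1, 1), pool now (6, 10)
  T_c: need (2, 10) fits (6, 10); releases (1, 1), pool now (7, 11)


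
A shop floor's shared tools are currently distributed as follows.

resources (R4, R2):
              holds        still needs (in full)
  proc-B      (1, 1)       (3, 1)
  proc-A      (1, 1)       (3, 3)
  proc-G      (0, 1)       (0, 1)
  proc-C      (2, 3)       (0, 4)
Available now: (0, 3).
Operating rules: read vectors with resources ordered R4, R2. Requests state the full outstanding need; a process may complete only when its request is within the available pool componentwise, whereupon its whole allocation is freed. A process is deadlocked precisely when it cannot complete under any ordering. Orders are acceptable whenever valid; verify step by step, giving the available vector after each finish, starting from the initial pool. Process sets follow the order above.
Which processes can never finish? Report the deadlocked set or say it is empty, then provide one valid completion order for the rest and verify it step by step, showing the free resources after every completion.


Deadlocked set: proc-B and proc-A.
Key observation: no order helps: past proc-G, proc-C, the free pool tops out at (2, 7), below what each blocked process needs in R4.
One completion order for the rest: proc-G, proc-C. Verifying each step:
  pool = (0, 3)
  proc-G needs (0, 1) <= (0, 3) -> finishes; pool += (0, 1) = (0, 4)
  proc-C needs (0, 4) <= (0, 4) -> finishes; pool += (2, 3) = (2, 7)
The stuck group stays short no matter what:
  blocked: proc-B wants (3, 1), pool (2, 7) — not enough R4
  blocked: proc-A wants (3, 3), pool (2, 7) — not enough R4


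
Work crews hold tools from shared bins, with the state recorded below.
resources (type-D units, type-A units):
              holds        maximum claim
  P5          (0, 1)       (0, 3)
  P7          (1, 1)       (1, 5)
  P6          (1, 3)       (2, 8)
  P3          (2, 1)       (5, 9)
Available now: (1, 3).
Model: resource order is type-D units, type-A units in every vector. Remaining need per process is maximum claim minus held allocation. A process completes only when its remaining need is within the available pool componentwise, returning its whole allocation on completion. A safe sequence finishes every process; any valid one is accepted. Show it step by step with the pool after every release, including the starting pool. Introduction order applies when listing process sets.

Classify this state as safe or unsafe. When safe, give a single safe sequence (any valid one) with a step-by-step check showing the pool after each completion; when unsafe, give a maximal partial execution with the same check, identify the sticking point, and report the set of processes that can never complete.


SAFE — a valid safe sequence is P5, P7, P6, P3.
Key observation: P7 marks the first exact bind of the order: its need (0, 4) fits the free (1, 4) with zero slack on a requested resource.
Verifying each step:
  pool = (1, 3)
  P5 needs (0, 2) <= (1, 3) -> finishes; pool += (0, 1) = (1, 4)
  P7 needs (0, 4) <= (1, 4) -> finishes; pool += (1, 1) = (2, 5)
  P6 needs (1, 5) <= (2, 5) -> finishes; pool += (1, 3) = (3, 8)
  P3 needs (3, 8) <= (3, 8) -> finishes; pool += (2, 1) = (5, 9)


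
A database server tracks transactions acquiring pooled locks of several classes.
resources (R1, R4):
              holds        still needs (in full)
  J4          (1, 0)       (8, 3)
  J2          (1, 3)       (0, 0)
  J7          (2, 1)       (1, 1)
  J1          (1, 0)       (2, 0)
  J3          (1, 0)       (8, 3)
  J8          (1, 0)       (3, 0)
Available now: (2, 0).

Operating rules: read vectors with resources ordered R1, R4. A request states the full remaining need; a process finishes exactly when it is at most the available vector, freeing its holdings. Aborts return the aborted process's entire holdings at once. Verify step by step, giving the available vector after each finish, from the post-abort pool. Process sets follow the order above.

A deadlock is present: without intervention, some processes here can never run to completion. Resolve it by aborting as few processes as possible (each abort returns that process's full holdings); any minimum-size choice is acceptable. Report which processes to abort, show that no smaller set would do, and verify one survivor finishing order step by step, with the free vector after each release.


The answer: abort J4.
Key observation: the deadlocked J3 becomes finishable only because J4 released (1, 0); it completes at step 5 below.
Why nothing smaller works: aborting no one leaves the state deadlocked as given.
The survivors complete as J1, J8, J2, J7, J3. Verifying each step (starting from the post-abort pool):
  pool = (3, 0)
  J1: need (2, 0) fits (3, 0); releases (1, 0), pool now (4, 0)
  J8: need (3, 0) fits (4, 0); releases (1, 0), pool now (5, 0)
  J2: need (0, 0) fits (5, 0); releases (1, 3), pool now (6, 3)
  J7: need (1, 1) fits (6, 3); releases (2, 1), pool now (8, 4)
  J3: need (8, 3) fits (8, 4); releases (1, 0), pool now (9, 4)


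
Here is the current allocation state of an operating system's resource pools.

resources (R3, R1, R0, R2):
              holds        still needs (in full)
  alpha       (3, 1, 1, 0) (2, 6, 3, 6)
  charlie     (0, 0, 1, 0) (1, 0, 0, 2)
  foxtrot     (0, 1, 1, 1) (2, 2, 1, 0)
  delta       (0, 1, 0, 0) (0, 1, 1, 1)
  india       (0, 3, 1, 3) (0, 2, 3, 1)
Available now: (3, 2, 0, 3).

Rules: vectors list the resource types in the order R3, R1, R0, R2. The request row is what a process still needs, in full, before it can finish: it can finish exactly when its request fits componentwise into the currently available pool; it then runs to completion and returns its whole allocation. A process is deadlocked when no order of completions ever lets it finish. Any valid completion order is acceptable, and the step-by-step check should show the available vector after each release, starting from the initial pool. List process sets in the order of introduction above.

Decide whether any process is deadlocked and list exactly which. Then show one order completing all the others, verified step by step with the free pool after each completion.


The deadlocked set is alpha and india.
Key observation: once charlie, delta, foxtrot finish, the pool peaks at (3, 4, 2, 4) — and every remaining process still needs more R0 than that.
A valid finishing order for the others: charlie, delta, foxtrot. Check, step by step:
  pool = (3, 2, 0, 3)
  charlie needs (1, 0, 0, 2) <= (3, 2, 0, 3) -> finishes; pool += (0, 0, 1, 0) = (3, 2, 1, 3)
  delta needs (0, 1, 1, 1) <= (3, 2, 1, 3) -> finishes; pool += (0, 1, 0, 0) = (3, 3, 1, 3)
  foxtrot needs (2, 2, 1, 0) <= (3, 3, 1, 3) -> finishes; pool += (0, 1, 1, 1) = (3, 4, 2, 4)
The blocked processes can never fit:
  alpha still needs (2, 6, 3, 6) but only (3, 4, 2, 4) is free — short on R1, R0 and R2
  india still needs (0, 2, 3, 1) but only (3, 4, 2, 4) is free — short on R0


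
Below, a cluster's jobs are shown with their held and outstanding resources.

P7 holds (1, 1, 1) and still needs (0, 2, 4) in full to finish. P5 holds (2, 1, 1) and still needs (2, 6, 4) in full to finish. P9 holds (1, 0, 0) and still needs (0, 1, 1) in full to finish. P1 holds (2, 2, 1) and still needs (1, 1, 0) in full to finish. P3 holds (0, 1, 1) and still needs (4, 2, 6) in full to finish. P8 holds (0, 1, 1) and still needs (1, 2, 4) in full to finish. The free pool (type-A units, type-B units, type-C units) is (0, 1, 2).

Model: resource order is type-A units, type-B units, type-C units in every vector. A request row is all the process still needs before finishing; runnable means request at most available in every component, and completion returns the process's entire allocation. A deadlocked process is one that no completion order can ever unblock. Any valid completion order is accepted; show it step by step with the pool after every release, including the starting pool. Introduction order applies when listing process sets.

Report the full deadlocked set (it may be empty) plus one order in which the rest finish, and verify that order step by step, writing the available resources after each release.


The deadlocked set is P7, P5, P3 and P8.
Key observation: once P9, P1 finish, the pool peaks at (3, 3, 3) — and every remaining process still needs more type-C units than that.
The rest can finish in the order P9, P1. Walking it through:
  pool = (0, 1, 2)
  run P9 (needs (0, 1, 1), free (0, 1, 2)); after release of (1, 0, 0) the pool is (1, 1, 2)
  run P1 (needs (1, 1, 0), free (1, 1, 2)); after release of (2, 2, 1) the pool is (3, 3, 3)
None of the blocked processes ever fits:
  P7 cannot run: need (0, 2, 4) vs free (3, 3, 3) (insufficient type-C units)
  P5 cannot run: need (2, 6, 4) vs free (3, 3, 3) (insufficient type-B units and type-C units)
  P3 cannot run: need (4, 2, 6) vs free (3, 3, 3) (insufficient type-A units and type-C units)
  P8 cannot run: need (1, 2, 4) vs free (3, 3, 3) (insufficient type-C units)


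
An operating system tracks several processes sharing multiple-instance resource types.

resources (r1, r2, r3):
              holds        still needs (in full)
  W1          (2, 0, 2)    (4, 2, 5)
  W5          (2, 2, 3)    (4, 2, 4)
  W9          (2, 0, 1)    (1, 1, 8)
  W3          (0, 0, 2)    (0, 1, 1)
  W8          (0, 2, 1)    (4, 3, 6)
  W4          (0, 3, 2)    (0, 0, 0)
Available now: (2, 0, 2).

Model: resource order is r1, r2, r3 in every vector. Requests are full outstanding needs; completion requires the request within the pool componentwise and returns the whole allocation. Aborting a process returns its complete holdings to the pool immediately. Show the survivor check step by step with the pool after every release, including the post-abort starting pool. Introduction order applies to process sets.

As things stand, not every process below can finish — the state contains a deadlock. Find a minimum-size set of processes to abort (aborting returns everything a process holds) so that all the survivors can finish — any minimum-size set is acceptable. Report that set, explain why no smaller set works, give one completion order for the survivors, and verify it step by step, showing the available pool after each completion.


The answer: abort W9.
Key observation: before aborting W9, W5 was permanently blocked — no order could ever run it; afterwards it completes at step 3.
Minimality: the empty abort set fails — the state is deadlocked as it stands.
One survivor order: W4, W3, W5, W1, W8. Verifying each step (post-abort pool first):
  pool = (4, 0, 3)
  W4: need (0, 0, 0) fits (4, 0, 3); releases (0, 3, 2), pool now (4, 3, 5)
  W3: need (0, 1, 1) fits (4, 3, 5); releases (0, 0, 2), pool now (4, 3, 7)
  W5: need (4, 2, 4) fits (4, 3, 7); releases (2, 2, 3), pool now (6, 5, 10)
  W1: need (4, 2, 5) fits (6, 5, 10); releases (2, 0, 2), pool now (8, 5, 12)
  W8: need (4, 3, 6) fits (8, 5, 12); releases (0, 2, 1), pool now (8, 7, 13)


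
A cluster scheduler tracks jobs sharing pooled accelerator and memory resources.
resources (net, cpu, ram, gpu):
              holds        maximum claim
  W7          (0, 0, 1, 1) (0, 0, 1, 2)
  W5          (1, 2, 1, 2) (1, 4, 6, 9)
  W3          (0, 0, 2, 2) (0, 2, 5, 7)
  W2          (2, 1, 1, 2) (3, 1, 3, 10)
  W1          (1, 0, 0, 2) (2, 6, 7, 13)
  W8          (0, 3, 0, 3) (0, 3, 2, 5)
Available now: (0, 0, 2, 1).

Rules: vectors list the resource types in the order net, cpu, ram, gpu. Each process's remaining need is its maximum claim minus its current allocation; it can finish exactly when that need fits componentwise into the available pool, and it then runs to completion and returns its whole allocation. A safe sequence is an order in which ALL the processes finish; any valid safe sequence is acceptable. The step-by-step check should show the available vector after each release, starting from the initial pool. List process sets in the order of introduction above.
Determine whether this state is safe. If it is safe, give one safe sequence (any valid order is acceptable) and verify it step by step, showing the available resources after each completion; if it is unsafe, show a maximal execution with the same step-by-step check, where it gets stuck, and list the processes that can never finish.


SAFE — a valid safe sequence is W7, W8, W3, W5, W2, W1.
Key observation: W7 is the earliest step where a requested resource binds exactly: need (0, 0, 0, 1), pool (0, 0, 2, 1) at its turn.
Step-by-step check:
  pool = (0, 0, 2, 1)
  W7: need (0, 0, 0, 1) fits (0, 0, 2, 1); releases (0, 0, 1, 1), pool now (0, 0, 3, 2)
  W8: need (0, 0, 2, 2) fits (0, 0, 3, 2); releases (0, 3, 0, 3), pool now (0, 3, 3, 5)
  W3: need (0, 2, 3, 5) fits (0, 3, 3, 5); releases (0, 0, 2, 2), pool now (0, 3, 5, 7)
  W5: need (0, 2, 5, 7) fits (0, 3, 5, 7); releases (1, 2, 1, 2), pool now (1, 5, 6, 9)
  W2: need (1, 0, 2, 8) fits (1, 5, 6, 9); releases (2, 1, 1, 2), pool now (3, 6, 7, 11)
  W1: need (1, 6, 7, 11) fits (3, 6, 7, 11); releases (1, 0, 0, 2), pool now (4, 6, 7, 13)


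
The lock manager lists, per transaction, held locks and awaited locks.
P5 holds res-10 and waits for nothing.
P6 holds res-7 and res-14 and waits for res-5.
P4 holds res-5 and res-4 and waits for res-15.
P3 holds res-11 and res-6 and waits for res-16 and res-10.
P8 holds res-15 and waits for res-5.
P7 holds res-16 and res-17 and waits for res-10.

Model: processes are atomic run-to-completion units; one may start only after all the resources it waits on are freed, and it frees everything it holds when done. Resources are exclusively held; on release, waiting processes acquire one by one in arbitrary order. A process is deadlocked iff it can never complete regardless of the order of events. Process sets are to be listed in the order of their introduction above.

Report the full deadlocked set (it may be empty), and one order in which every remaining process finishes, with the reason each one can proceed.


The deadlocked set is P6, P4 and P8.
Key observation: nobody on the ring P4 -> P8 -> P4 can start until another member finishes, which never happens; P6 waits into the deadlock from upstream.
A valid finishing order for the others: P5, P7, P3.
Verifying each step:
  P5: no waits; runs immediately, freeing res-10
  P7: everything it awaited (res-10) is free; runs, freeing res-16 and res-17
  P3: everything it awaited (res-16 and res-10) is free; runs, freeing res-11 and res-6


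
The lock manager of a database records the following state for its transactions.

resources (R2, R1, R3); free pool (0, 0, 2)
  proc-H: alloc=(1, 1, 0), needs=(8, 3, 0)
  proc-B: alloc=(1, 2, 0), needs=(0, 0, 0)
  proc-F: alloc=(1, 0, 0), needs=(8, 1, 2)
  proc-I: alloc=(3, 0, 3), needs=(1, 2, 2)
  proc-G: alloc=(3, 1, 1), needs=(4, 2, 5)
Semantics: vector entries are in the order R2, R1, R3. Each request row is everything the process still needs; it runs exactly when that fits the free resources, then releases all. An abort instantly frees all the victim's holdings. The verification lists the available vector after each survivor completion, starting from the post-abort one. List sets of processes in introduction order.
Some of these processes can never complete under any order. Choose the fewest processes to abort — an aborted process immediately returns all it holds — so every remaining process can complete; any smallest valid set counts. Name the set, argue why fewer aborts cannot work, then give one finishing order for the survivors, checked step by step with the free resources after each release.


Abort proc-H.
Key observation: the returned (1, 1, 0) from proc-H is what brings proc-F — unrunnable before, under any order — into play at step 4.
Minimality: the empty abort set fails — the state is deadlocked as it stands.
The survivors complete as proc-B, proc-I, proc-G, proc-F. Step-by-step check (starting from the post-abort pool):
  pool = (1, 1, 2)
  run proc-B (needs (0, 0, 0), free (1, 1, 2)); after release of (1, 2, 0) the pool is (2, 3, 2)
  run proc-I (needs (1, 2, 2), free (2, 3, 2)); after release of (3, 0, 3) the pool is (5, 3, 5)
  run proc-G (needs (4, 2, 5), free (5, 3, 5)); after release of (3, 1, 1) the pool is (8, 4, 6)
  run proc-F (needs (8, 1, 2), free (8, 4, 6)); after release of (1, 0, 0) the pool is (9, 4, 6)


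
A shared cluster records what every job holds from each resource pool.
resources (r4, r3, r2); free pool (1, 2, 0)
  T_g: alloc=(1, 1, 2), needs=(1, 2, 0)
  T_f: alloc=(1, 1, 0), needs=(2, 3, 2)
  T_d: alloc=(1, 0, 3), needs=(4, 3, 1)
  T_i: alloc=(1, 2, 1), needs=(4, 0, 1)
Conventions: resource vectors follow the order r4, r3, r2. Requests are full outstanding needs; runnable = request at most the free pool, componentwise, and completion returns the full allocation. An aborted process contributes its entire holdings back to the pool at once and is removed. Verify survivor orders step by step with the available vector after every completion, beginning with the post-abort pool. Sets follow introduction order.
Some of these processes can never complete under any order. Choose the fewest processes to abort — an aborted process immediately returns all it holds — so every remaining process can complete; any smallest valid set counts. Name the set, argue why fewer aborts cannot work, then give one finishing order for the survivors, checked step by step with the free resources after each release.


Minimum abort set: T_d.
Key observation: T_i could never have finished before the abort; with (1, 0, 3) returned by T_d, it fits at step 3.
Why nothing smaller works: aborting no one leaves the state deadlocked as given.
One survivor order: T_g, T_f, T_i. Verifying each step (post-abort pool first):
  pool = (2, 2, 3)
  T_g: need (1, 2, 0) fits (2, 2, 3); releases (1, 1, 2), pool now (3, 3, 5)
  T_f: need (2, 3, 2) fits (3, 3, 5); releases (1, 1, 0), pool now (4, 4, 5)
  T_i: need (4, 0, 1) fits (4, 4, 5); releases (1, 2, 1), pool now (5, 6, 6)


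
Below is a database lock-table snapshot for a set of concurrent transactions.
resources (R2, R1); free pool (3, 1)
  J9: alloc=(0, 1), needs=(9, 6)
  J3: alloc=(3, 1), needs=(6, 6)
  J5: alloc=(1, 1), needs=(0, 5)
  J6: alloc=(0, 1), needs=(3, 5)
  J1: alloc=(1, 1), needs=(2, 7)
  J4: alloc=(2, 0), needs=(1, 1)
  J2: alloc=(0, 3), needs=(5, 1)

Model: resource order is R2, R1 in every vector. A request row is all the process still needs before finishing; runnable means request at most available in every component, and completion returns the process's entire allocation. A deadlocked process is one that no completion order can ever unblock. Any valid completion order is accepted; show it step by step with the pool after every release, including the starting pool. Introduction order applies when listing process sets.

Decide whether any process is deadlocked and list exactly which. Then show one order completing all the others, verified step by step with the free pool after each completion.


Deadlocked set: J9, J3, J5, J6 and J1.
Key observation: after J4, J2 complete, (5, 4) is the best the pool ever gets, yet each leftover process wants more R1.
One completion order for the rest: J4, J2. Check, step by step:
  pool = (3, 1)
  J4 needs (1, 1) <= (3, 1) -> finishes; pool += (2, 0) = (5, 1)
  J2 needs (5, 1) <= (5, 1) -> finishes; pool += (0, 3) = (5, 4)
The stuck group stays short no matter what:
  J9 still needs (9, 6) but only (5, 4) is free — short on R2 and R1
  J3 still needs (6, 6) but only (5, 4) is free — short on R2 and R1
  J5 still needs (0, 5) but only (5, 4) is free — short on R1
  J6 still needs (3, 5) but only (5, 4) is free — short on R1
  J1 still needs (2, 7) but only (5, 4) is free — short on R1


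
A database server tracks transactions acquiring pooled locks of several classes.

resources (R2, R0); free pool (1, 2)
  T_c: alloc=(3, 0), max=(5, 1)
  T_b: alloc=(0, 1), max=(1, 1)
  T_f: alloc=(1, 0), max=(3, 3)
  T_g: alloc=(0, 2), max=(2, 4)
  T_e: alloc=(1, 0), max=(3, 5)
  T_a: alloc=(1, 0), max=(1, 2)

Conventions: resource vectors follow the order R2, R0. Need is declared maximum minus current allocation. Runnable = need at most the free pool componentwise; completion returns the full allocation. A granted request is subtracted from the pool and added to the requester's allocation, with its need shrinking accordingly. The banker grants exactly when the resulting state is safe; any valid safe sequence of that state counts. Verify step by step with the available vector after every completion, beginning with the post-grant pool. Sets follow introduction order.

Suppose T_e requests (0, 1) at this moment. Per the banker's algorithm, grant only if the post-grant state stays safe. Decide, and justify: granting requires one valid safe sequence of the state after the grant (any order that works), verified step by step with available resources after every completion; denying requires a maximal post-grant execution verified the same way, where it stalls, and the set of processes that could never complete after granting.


GRANT: granting preserves safety; a valid post-grant sequence is T_b, T_a, T_c, T_g, T_e, T_f.
Key observation: even at the reduced pool (1, 1), T_b fits immediately, so safety survives the grant.
Step-by-step check of the post-grant state:
  pool = (1, 1)
  run T_b (needs (1, 0), free (1, 1)); after release of (0, 1) the pool is (1, 2)
  run T_a (needs (0, 2), free (1, 2)); after release of (1, 0) the pool is (2, 2)
  run T_c (needs (2, 1), free (2, 2)); after release of (3, 0) the pool is (5, 2)
  run T_g (needs (2, 2), free (5, 2)); after release of (0, 2) the pool is (5, 4)
  run T_e (needs (2, 4), free (5, 4)); after release of (1, 1) the pool is (6, 5)
  run T_f (needs (2, 3), free (6, 5)); after release of (1, 0) the pool is (7, 5)


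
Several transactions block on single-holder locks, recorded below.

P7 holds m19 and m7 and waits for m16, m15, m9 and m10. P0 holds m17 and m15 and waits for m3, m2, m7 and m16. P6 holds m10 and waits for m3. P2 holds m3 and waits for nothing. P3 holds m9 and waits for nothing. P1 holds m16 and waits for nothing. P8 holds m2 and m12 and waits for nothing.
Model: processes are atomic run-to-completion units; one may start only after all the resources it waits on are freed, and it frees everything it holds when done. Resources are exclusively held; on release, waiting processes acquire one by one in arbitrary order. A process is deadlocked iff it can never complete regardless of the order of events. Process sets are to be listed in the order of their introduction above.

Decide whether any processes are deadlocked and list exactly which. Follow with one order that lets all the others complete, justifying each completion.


Deadlocked: P7 and P0.
Key observation: the wait chain closes on itself along P7 -> P0 -> P7; no other process is dragged down with it.
The rest can finish in the order P2, P1, P6, P3, P8.
Check, step by step:
  P2: no waits; runs immediately, freeing m3
  P1: no waits; runs immediately, freeing m16
  run P6 (all its waits — m3 — are resolved); releases m10
  P3: no waits; runs immediately, freeing m9
  P8: no waits; runs immediately, freeing m2 and m12


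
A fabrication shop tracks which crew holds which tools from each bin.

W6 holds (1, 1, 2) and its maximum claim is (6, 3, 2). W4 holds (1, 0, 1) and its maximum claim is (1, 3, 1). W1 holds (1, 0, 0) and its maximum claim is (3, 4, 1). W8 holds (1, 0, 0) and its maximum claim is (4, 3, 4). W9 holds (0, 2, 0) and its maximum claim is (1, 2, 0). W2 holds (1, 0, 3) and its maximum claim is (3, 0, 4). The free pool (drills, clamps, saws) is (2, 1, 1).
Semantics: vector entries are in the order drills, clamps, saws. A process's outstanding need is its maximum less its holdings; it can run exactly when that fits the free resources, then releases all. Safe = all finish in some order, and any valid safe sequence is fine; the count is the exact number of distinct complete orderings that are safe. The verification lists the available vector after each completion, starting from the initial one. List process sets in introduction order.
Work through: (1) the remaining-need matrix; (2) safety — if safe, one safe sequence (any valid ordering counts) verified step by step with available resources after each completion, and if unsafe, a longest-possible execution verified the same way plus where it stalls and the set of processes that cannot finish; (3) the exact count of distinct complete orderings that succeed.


(1) Need matrix, components ordered drills, clamps, saws:
  W6: (5, 2, 0)
  W4: (0, 3, 0)
  W1: (2, 4, 1)
  W8: (3, 3, 4)
  W9: (1, 0, 0)
  W2: (2, 0, 1)
(2) The state is SAFE; one workable sequence: W9, W2, W8, W4, W6, W1.
Key observation: the order's first zero-slack moment is W2 ((2, 0, 1) needed, (2, 3, 1) free — a requested resource with nothing to spare).
Verifying each step:
  pool = (2, 1, 1)
  W9: need (1, 0, 0) fits (2, 1, 1); releases (0, 2, 0), pool now (2, 3, 1)
  W2: need (2, 0, 1) fits (2, 3, 1); releases (1, 0, 3), pool now (3, 3, 4)
  W8: need (3, 3, 4) fits (3, 3, 4); releases (1, 0, 0), pool now (4, 3, 4)
  W4: need (0, 3, 0) fits (4, 3, 4); releases (1, 0, 1), pool now (5, 3, 5)
  W6: need (5, 2, 0) fits (5, 3, 5); releases (1, 1, 2), pool now (6, 4, 7)
  W1: need (2, 4, 1) fits (6, 4, 7); releases (1, 0, 0), pool now (7, 4, 7)
(3) Exactly 5 of the possible complete orderings are safe sequences.


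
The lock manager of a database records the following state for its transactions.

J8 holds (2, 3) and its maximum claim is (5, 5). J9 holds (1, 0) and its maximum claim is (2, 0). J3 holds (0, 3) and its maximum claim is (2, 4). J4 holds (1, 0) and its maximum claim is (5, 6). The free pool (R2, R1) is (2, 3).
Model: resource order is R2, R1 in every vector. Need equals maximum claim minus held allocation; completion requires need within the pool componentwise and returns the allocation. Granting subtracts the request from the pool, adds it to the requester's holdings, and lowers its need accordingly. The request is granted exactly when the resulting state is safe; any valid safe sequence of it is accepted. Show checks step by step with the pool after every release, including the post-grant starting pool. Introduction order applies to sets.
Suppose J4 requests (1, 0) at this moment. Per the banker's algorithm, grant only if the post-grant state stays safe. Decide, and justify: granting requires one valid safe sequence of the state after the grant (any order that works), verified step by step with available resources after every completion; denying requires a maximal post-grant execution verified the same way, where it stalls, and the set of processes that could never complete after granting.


DENY — the pretend-granted state is unsafe.
Key observation: no order helps: past J9, J3, the free pool tops out at (2, 6), below what each blocked process needs in R2.
Pretend the grant happened; the run J9, J3 goes as far as possible. Walking it through:
  pool = (1, 3)
  J9 needs (1, 0) <= (1, 3) -> finishes; pool += (1, 0) = (2, 3)
  J3 needs (2, 1) <= (2, 3) -> finishes; pool += (0, 3) = (2, 6)
  J8 still needs (3, 2) but only (2, 6) is free — short on R2
  J4 still needs (3, 6) but only (2, 6) is free — short on R2
Post-grant, the permanently blocked set is J8 and J4.


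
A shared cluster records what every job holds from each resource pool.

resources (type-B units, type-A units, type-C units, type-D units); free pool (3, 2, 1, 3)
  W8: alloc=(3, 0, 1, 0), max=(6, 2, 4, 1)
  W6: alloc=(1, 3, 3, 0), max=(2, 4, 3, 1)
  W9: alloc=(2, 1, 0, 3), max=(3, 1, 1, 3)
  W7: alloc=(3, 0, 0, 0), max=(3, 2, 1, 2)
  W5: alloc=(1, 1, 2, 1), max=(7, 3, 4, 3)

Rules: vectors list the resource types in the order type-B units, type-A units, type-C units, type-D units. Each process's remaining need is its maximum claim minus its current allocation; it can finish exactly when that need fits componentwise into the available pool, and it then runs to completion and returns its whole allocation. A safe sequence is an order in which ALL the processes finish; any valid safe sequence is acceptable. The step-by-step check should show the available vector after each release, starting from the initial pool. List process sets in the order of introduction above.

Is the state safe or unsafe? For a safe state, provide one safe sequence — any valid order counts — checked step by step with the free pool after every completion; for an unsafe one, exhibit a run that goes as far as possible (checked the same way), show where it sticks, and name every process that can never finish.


The state is SAFE; one workable sequence: W6, W7, W8, W5, W9.
Key observation: no step in this order meets a requested resource exactly; the smallest headroom is 1, first reached at W6 (need (1, 1, 0, 1), pool (3, 2, 1, 3)).
Step-by-step check:
  pool = (3, 2, 1, 3)
  W6 needs (1, 1, 0, 1) <= (3, 2, 1, 3) -> finishes; pool += (1, 3, 3, 0) = (4, 5, 4, 3)
  W7 needs (0, 2, 1, 2) <= (4, 5, 4, 3) -> finishes; pool += (3, 0, 0, 0) = (7, 5, 4, 3)
  W8 needs (3, 2, 3, 1) <= (7, 5, 4, 3) -> finishes; pool += (3, 0, 1, 0) = (10, 5, 5, 3)
  W5 needs (6, 2, 2, 2) <= (10, 5, 5, 3) -> finishes; pool += (1, 1, 2, 1) = (11, 6, 7, 4)
  W9 needs (1, 0, 1, 0) <= (11, 6, 7, 4) -> finishes; pool += (2, 1, 0, 3) = (13, 7, 7, 7)


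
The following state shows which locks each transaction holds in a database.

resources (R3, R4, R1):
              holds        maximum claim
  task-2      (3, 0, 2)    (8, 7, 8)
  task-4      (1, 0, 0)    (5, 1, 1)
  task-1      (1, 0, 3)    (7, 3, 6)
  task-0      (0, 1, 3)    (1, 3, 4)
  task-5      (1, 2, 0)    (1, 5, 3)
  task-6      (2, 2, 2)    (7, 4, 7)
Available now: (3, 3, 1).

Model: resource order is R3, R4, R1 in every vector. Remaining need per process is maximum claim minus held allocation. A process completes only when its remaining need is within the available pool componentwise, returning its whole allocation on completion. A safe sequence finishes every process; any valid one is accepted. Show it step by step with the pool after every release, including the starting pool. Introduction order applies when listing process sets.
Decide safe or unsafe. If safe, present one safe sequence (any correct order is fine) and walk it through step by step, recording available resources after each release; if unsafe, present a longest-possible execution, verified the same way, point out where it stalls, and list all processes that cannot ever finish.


The state is UNSAFE.
Key observation: after task-0, task-5, task-4 the pool peaks at (5, 6, 4), and each blocked process is short somewhere: task-2 on R4, R1; task-1 on R3; task-6 on R1.
Going as far as possible: task-0, task-5, task-4; after that, nothing fits. Walking it through:
  pool = (3, 3, 1)
  task-0 needs (1, 2, 1) <= (3, 3, 1) -> finishes; pool += (0, 1, 3) = (3, 4, 4)
  task-5 needs (0, 3, 3) <= (3, 4, 4) -> finishes; pool += (1, 2, 0) = (4, 6, 4)
  task-4 needs (4, 1, 1) <= (4, 6, 4) -> finishes; pool += (1, 0, 0) = (5, 6, 4)
  blocked: task-2 wants (5, 7, 6), pool (5, 6, 4) — not enough R4 and R1
  blocked: task-1 wants (6, 3, 3), pool (5, 6, 4) — not enough R3
  blocked: task-6 wants (5, 2, 5), pool (5, 6, 4) — not enough R1
Processes that can never finish: task-2, task-1 and task-6.


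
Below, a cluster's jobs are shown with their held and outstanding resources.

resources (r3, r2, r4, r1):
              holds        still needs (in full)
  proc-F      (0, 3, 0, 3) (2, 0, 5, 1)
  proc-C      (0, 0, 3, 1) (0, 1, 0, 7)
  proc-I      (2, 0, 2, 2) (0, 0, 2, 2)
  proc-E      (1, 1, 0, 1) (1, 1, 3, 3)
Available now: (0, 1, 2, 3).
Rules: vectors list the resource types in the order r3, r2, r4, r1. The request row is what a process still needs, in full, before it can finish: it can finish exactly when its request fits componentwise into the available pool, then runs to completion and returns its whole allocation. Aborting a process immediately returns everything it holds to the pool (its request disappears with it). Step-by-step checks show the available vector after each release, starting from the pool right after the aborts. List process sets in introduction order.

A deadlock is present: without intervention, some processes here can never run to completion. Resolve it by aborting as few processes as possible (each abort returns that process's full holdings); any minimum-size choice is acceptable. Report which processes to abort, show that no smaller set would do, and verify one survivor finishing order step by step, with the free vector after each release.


Abort proc-F.
Key observation: proc-C had no path to completion before; after the abort of proc-F ((0, 3, 0, 3) returned), step 2 is where it fits.
Why nothing smaller works: aborting no one leaves the state deadlocked as given.
The survivors complete as proc-I, proc-C, proc-E. Check, step by step (starting from the post-abort pool):
  pool = (0, 4, 2, 6)
  proc-I: need (0, 0, 2, 2) fits (0, 4, 2, 6); releases (2, 0, 2, 2), pool now (2, 4, 4, 8)
  proc-C: need (0, 1, 0, 7) fits (2, 4, 4, 8); releases (0, 0, 3, 1), pool now (2, 4, 7, 9)
  proc-E: need (1, 1, 3, 3) fits (2, 4, 7, 9); releases (1, 1, 0, 1), pool now (3, 5, 7, 10)


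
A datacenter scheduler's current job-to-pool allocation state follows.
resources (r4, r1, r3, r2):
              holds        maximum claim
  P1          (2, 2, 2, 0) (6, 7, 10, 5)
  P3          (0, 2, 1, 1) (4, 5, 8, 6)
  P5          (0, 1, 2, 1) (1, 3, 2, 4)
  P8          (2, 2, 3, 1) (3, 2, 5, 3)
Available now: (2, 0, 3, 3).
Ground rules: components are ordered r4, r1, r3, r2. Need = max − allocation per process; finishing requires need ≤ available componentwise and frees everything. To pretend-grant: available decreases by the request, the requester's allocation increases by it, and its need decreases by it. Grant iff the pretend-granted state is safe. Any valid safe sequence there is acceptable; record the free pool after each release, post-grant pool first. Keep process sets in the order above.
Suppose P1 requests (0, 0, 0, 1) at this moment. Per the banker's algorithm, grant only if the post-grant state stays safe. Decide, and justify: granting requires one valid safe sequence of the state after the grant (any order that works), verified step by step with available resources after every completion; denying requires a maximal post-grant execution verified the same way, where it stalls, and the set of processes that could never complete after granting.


DENY: after the grant no complete ordering would exist.
Key observation: after P8, P5 the pool peaks at (4, 3, 8, 4), and each blocked process is short somewhere: P1 on r1; P3 on r2.
On the post-grant state, P8, P5 is a maximal run — nothing extends it. Step-by-step check:
  pool = (2, 0, 3, 2)
  P8 needs (1, 0, 2, 2) <= (2, 0, 3, 2) -> finishes; pool += (2, 2, 3, 1) = (4, 2, 6, 3)
  P5 needs (1, 2, 0, 3) <= (4, 2, 6, 3) -> finishes; pool += (0, 1, 2, 1) = (4, 3, 8, 4)
  P1 cannot run: need (4, 5, 8, 4) vs free (4, 3, 8, 4) (insufficient r1)
  P3 cannot run: need (4, 3, 7, 5) vs free (4, 3, 8, 4) (insufficient r2)
Post-grant, the permanently blocked set is P1 and P3.


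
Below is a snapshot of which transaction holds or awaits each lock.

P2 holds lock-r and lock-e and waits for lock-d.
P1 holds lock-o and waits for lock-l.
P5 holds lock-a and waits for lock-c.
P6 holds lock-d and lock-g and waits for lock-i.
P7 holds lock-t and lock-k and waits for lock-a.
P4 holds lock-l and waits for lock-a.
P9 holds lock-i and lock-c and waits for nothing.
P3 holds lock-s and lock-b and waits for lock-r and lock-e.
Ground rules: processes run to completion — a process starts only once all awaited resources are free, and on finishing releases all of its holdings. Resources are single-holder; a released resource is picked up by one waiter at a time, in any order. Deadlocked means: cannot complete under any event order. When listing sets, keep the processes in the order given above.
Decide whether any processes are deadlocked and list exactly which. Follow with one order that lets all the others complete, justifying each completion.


The deadlocked set is empty.
Key observation: the wait graph is acyclic; completion cascades from the unblocked processes through everyone else.
The rest can finish in the order P9, P6, P5, P4, P2, P3, P1, P7.
Walking it through:
  P9 waits on nothing -> runs at once and releases lock-i and lock-c
  P6: everything it awaited (lock-i) is free; runs, freeing lock-d and lock-g
  P5: everything it awaited (lock-c) is free; runs, freeing lock-a
  P4: everything it awaited (lock-a) is free; runs, freeing lock-l
  P2: everything it awaited (lock-d) is free; runs, freeing lock-r and lock-e
  P3: everything it awaited (lock-r and lock-e) is free; runs, freeing lock-s and lock-b
  P1: everything it awaited (lock-l) is free; runs, freeing lock-o
  P7: everything it awaited (lock-a) is free; runs, freeing lock-t and lock-k
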